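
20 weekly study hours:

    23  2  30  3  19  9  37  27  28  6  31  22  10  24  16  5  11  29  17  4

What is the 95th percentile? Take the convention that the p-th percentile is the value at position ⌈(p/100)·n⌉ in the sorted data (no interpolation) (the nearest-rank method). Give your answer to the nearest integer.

31

Sorted: 2, 3, 4, 5, 6, 9, 10, 11, 16, 17, 19, 22, 23, 24, 27, 28, 29, 30, 31, 37.
n = 20.
Position = ⌈95/100 · 20⌉ = ⌈19⌉ = 19.
The value at rank 19 is 31.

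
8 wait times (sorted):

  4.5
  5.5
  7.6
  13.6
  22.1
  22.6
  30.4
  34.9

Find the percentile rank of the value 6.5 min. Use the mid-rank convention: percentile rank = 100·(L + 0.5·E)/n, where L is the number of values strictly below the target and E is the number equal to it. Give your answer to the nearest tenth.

25.0

Count below 6.5: L = 2; count equal: E = 0; n = 8.
Percentile rank = 100·(2 + 0.5·0)/8 = 100·2/8 = 25.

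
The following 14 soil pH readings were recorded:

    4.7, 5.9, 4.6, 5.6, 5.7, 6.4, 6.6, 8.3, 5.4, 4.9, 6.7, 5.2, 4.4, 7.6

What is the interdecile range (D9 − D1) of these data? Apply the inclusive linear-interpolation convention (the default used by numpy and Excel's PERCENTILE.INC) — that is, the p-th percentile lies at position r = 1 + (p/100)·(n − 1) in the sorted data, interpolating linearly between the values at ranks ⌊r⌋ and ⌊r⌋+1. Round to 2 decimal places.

2.70

Sorted: 4.4, 4.6, 4.7, 4.9, 5.2, 5.4, 5.6, 5.7, 5.9, 6.4, 6.6, 6.7, 7.6, 8.3.
n = 14.
P10: r = 2.3; ranks 2–3 are 4.6, 4.7; interpolating gives 4.63.
P90: r = 12.7; ranks 12–13 are 6.7, 7.6; interpolating gives 7.33.
Difference: 7.33 − 4.63 = 2.7.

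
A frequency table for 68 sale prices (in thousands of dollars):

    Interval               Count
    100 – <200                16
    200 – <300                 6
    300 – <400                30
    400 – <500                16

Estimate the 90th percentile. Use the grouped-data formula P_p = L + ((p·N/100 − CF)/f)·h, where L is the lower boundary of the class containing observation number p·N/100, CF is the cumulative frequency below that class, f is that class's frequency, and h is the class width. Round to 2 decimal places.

N = 68; target position k = 90/100 · 68 = 61.2.
Cumulative frequencies: 16, 22, 52, 68.
Observation 61.2 falls in the class 400 – <500.
L = 400, CF = 52, f = 16, h = 100.
P90 = 400 + ((61.2 − 52)/16)·100 = 400 + 57.5 = 457.5.

457.50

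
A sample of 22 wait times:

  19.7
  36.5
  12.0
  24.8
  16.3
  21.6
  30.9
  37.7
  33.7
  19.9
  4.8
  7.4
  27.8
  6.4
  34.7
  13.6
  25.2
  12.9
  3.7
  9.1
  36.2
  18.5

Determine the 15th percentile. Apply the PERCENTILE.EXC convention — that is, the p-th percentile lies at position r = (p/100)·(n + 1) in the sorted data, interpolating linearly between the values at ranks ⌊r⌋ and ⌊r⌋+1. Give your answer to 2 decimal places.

6.85

Sorted: 3.7, 4.8, 6.4, 7.4, 9.1, 12.0, 12.9, 13.6, 16.3, 18.5, 19.7, 19.9, 21.6, 24.8, 25.2, 27.8, 30.9, 33.7, 34.7, 36.2, 36.5, 37.7.
n = 22.
r = (15/100)·(22 + 1) = 3.45.
Rank 3 is 6.4 and rank 4 is 7.4.
Interpolate: 6.4 + 0.45·(7.4 − 6.4) = 6.4 + 0.45·1 = 6.85.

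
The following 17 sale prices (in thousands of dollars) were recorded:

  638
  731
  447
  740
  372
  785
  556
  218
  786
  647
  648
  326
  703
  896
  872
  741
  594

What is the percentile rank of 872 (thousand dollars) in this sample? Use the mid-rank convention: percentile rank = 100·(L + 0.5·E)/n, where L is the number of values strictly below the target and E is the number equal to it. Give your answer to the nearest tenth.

Sorted: 218, 326, 372, 447, 556, 594, 638, 647, 648, 703, 731, 740, 741, 785, 786, 872, 896.
Count below 872: L = 15; count equal: E = 1; n = 17.
Percentile rank = 100·(15 + 0.5·1)/17 = 100·15.5/17 = 91.18.

91.2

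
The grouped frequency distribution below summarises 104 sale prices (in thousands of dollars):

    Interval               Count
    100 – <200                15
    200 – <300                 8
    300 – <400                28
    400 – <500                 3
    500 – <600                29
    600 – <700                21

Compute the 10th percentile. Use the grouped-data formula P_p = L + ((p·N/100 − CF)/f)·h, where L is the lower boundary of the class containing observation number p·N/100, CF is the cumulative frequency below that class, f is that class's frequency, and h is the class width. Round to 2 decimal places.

N = 104; target position k = 10/100 · 104 = 10.4.
Cumulative frequencies: 15, 23, 51, 54, 83, 104.
Observation 10.4 falls in the class 100 – <200.
L = 100, CF = 0, f = 15, h = 100.
P10 = 100 + ((10.4 − 0)/15)·100 = 100 + 69.3333 = 169.333.

169.33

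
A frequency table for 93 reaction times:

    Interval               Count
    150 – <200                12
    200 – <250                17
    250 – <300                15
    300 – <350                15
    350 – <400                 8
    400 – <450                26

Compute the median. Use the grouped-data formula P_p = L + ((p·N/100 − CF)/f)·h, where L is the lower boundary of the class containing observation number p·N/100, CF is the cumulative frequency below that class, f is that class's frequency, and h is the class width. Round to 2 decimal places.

308.33

N = 93; target position k = 50/100 · 93 = 46.5.
Cumulative frequencies: 12, 29, 44, 59, 67, 93.
Observation 46.5 falls in the class 300 – <350.
L = 300, CF = 44, f = 15, h = 50.
P50 = 300 + ((46.5 − 44)/15)·50 = 300 + 8.33333 = 308.333.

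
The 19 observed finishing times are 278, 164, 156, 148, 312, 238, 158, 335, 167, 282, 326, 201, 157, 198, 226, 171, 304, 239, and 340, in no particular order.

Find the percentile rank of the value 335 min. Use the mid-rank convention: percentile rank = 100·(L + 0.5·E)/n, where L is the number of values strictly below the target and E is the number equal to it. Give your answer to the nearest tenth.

Sorted: 148, 156, 157, 158, 164, 167, 171, 198, 201, 226, 238, 239, 278, 282, 304, 312, 326, 335, 340.
Count below 335: L = 17; count equal: E = 1; n = 19.
Percentile rank = 100·(17 + 0.5·1)/19 = 100·17.5/19 = 92.11.

92.1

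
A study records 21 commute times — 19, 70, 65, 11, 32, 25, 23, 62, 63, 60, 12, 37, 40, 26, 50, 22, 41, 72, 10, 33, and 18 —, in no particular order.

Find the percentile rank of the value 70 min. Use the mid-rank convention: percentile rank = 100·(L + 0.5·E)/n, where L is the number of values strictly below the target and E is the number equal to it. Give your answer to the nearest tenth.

92.9

Sorted: 10, 11, 12, 18, 19, 22, 23, 25, 26, 32, 33, 37, 40, 41, 50, 60, 62, 63, 65, 70, 72.
Count below 70: L = 19; count equal: E = 1; n = 21.
Percentile rank = 100·(19 + 0.5·1)/21 = 100·19.5/21 = 92.86.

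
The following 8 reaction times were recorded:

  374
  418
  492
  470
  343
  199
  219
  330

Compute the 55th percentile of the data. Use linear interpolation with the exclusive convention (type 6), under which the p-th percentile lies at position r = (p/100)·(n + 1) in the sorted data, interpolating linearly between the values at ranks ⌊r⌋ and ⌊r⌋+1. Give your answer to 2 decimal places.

372.45

Sorted: 199, 219, 330, 343, 374, 418, 470, 492.
n = 8.
r = (55/100)·(8 + 1) = 4.95.
Rank 4 is 343 and rank 5 is 374.
Interpolate: 343 + 0.95·(374 − 343) = 343 + 0.95·31 = 372.45.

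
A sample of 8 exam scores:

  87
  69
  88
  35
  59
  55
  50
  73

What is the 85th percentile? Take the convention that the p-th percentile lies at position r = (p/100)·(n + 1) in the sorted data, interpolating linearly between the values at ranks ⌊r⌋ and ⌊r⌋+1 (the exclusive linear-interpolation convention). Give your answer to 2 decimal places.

Sorted: 35, 50, 55, 59, 69, 73, 87, 88.
n = 8.
r = (85/100)·(8 + 1) = 7.65.
Rank 7 is 87 and rank 8 is 88.
Interpolate: 87 + 0.65·(88 − 87) = 87 + 0.65·1 = 87.65.

87.65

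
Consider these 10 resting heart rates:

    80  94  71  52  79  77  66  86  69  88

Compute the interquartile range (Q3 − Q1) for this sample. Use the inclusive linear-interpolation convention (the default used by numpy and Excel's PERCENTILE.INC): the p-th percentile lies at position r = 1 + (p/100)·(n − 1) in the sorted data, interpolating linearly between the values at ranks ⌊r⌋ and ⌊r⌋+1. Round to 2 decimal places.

Sorted: 52, 66, 69, 71, 77, 79, 80, 86, 88, 94.
n = 10.
P25: r = 3.25; ranks 3–4 are 69, 71; interpolating gives 69.5.
P75: r = 7.75; ranks 7–8 are 80, 86; interpolating gives 84.5.
Difference: 84.5 − 69.5 = 15.

15.00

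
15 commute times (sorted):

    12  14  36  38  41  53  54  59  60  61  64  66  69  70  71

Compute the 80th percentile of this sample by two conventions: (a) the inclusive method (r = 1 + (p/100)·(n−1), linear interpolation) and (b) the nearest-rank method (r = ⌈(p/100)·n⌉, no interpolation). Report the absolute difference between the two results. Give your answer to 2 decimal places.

0.60

n = 15.
(a) r = 12.2; between ranks 12 (66) and 13 (69): 66.6.
(b) the nearest-rank method: rank 12 → 66.
|66.6 − 66| = 0.6.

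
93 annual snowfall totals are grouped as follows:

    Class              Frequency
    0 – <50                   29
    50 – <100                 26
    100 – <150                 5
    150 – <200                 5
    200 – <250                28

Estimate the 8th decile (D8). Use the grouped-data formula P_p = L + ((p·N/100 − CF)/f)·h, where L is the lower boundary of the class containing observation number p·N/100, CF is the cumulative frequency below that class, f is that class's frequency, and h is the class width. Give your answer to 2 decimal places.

N = 93; target position k = 80/100 · 93 = 74.4.
Cumulative frequencies: 29, 55, 60, 65, 93.
Observation 74.4 falls in the class 200 – <250.
L = 200, CF = 65, f = 28, h = 50.
P80 = 200 + ((74.4 − 65)/28)·50 = 200 + 16.7857 = 216.786.

216.79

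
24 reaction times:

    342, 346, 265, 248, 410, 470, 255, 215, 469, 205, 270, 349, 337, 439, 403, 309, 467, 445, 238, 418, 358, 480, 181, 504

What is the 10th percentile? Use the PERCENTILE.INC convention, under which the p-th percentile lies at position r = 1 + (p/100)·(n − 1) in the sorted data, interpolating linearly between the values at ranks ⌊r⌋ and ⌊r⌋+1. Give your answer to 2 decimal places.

Sorted: 181, 205, 215, 238, 248, 255, 265, 270, 309, 337, 342, 346, 349, 358, 403, 410, 418, 439, 445, 467, 469, 470, 480, 504.
n = 24.
r = 1 + (10/100)·(24 − 1) = 1 + 2.3 = 3.3.
Rank 3 is 215 and rank 4 is 238.
Interpolate: 215 + 0.3·(238 − 215) = 215 + 0.3·23 = 221.9.

221.90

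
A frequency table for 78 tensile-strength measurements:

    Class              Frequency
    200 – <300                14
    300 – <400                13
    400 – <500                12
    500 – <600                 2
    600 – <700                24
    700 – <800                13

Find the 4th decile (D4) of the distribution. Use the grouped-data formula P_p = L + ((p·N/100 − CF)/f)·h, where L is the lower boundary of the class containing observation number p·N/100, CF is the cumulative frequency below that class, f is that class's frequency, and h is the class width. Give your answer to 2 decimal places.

435.00

N = 78; target position k = 40/100 · 78 = 31.2.
Cumulative frequencies: 14, 27, 39, 41, 65, 78.
Observation 31.2 falls in the class 400 – <500.
L = 400, CF = 27, f = 12, h = 100.
P40 = 400 + ((31.2 − 27)/12)·100 = 400 + 35 = 435.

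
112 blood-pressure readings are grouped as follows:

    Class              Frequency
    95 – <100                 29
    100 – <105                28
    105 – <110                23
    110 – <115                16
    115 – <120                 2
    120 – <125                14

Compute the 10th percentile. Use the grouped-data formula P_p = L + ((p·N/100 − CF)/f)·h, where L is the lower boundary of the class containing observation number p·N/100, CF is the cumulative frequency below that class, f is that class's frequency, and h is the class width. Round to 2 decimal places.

96.93

N = 112; target position k = 10/100 · 112 = 11.2.
Cumulative frequencies: 29, 57, 80, 96, 98, 112.
Observation 11.2 falls in the class 95 – <100.
L = 95, CF = 0, f = 29, h = 5.
P10 = 95 + ((11.2 − 0)/29)·5 = 95 + 1.93103 = 96.931.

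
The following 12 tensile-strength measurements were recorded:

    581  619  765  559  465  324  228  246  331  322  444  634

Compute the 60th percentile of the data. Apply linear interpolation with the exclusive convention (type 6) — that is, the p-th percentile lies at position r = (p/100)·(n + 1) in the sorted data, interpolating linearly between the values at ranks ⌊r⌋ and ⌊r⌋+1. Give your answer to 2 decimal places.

540.20

Sorted: 228, 246, 322, 324, 331, 444, 465, 559, 581, 619, 634, 765.
n = 12.
r = (60/100)·(12 + 1) = 7.8.
Rank 7 is 465 and rank 8 is 559.
Interpolate: 465 + 0.8·(559 − 465) = 465 + 0.8·94 = 540.2.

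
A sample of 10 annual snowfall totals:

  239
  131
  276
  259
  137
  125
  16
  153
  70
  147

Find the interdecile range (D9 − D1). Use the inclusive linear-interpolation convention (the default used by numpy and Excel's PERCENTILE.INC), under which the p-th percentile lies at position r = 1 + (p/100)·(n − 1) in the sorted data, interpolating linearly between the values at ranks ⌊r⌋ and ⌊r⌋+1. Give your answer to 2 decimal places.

196.10

Sorted: 16, 70, 125, 131, 137, 147, 153, 239, 259, 276.
n = 10.
P10: r = 1.9; ranks 1–2 are 16, 70; interpolating gives 64.6.
P90: r = 9.1; ranks 9–10 are 259, 276; interpolating gives 260.7.
Difference: 260.7 − 64.6 = 196.1.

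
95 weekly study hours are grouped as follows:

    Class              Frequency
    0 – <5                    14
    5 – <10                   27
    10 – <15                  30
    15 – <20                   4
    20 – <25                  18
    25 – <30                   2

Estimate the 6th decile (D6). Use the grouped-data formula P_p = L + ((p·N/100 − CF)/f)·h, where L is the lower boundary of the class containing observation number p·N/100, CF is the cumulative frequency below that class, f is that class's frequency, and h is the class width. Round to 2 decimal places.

12.67

N = 95; target position k = 60/100 · 95 = 57.
Cumulative frequencies: 14, 41, 71, 75, 93, 95.
Observation 57 falls in the class 10 – <15.
L = 10, CF = 41, f = 30, h = 5.
P60 = 10 + ((57 − 41)/30)·5 = 10 + 2.66667 = 12.6667.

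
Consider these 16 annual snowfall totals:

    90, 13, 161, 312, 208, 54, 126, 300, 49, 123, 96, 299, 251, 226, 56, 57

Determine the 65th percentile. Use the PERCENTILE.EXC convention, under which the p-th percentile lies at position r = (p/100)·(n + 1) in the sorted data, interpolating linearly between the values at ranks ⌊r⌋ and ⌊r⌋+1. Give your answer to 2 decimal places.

208.90

Sorted: 13, 49, 54, 56, 57, 90, 96, 123, 126, 161, 208, 226, 251, 299, 300, 312.
n = 16.
r = (65/100)·(16 + 1) = 11.05.
Rank 11 is 208 and rank 12 is 226.
Interpolate: 208 + 0.05·(226 − 208) = 208 + 0.05·18 = 208.9.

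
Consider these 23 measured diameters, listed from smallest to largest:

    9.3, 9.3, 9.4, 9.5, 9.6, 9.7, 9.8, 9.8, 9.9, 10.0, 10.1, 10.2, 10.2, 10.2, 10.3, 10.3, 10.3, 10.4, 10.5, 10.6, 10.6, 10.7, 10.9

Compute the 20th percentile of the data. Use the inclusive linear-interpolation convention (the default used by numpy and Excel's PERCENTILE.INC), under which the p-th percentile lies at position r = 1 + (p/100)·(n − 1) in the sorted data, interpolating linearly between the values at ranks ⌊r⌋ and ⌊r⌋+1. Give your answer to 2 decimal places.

n = 23.
r = 1 + (20/100)·(23 − 1) = 1 + 4.4 = 5.4.
Rank 5 is 9.6 and rank 6 is 9.7.
Interpolate: 9.6 + 0.4·(9.7 − 9.6) = 9.6 + 0.4·0.1 = 9.64.

9.64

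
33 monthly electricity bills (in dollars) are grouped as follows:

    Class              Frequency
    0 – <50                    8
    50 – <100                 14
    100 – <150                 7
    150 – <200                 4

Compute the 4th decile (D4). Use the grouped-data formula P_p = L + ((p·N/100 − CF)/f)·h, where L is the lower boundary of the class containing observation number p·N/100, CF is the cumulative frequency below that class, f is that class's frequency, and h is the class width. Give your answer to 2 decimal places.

68.57

N = 33; target position k = 40/100 · 33 = 13.2.
Cumulative frequencies: 8, 22, 29, 33.
Observation 13.2 falls in the class 50 – <100.
L = 50, CF = 8, f = 14, h = 50.
P40 = 50 + ((13.2 − 8)/14)·50 = 50 + 18.5714 = 68.5714.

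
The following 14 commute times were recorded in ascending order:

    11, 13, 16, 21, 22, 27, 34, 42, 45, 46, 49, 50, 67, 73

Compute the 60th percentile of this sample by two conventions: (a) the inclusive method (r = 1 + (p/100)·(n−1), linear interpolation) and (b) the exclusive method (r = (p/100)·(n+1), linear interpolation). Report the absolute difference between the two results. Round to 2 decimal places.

0.60

n = 14.
(a) r = 8.8; between ranks 8 (42) and 9 (45): 44.4.
(b) r = 9 → value at rank 9 = 45.
|44.4 − 45| = 0.6.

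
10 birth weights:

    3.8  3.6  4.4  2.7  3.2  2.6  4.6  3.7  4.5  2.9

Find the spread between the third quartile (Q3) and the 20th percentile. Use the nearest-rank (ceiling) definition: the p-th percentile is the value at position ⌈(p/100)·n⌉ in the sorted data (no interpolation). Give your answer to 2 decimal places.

Sorted: 2.6, 2.7, 2.9, 3.2, 3.6, 3.7, 3.8, 4.4, 4.5, 4.6.
n = 10.
P20: rank ⌈20/100·10⌉ = 2 → 2.7.
P75: rank ⌈75/100·10⌉ = 8 → 4.4.
Difference: 4.4 − 2.7 = 1.7.

1.70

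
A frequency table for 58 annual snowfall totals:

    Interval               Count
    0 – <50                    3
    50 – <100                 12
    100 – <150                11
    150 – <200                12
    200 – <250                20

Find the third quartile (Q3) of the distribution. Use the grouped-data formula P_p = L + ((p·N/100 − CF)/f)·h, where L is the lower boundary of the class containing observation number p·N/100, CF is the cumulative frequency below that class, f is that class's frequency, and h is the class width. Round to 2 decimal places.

213.75

N = 58; target position k = 75/100 · 58 = 43.5.
Cumulative frequencies: 3, 15, 26, 38, 58.
Observation 43.5 falls in the class 200 – <250.
L = 200, CF = 38, f = 20, h = 50.
P75 = 200 + ((43.5 − 38)/20)·50 = 200 + 13.75 = 213.75.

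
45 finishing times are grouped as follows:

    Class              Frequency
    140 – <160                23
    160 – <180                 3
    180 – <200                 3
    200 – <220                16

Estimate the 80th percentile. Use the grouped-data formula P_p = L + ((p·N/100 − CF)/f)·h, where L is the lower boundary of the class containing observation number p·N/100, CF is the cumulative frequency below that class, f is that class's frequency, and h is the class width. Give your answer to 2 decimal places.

N = 45; target position k = 80/100 · 45 = 36.
Cumulative frequencies: 23, 26, 29, 45.
Observation 36 falls in the class 200 – <220.
L = 200, CF = 29, f = 16, h = 20.
P80 = 200 + ((36 − 29)/16)·20 = 200 + 8.75 = 208.75.

208.75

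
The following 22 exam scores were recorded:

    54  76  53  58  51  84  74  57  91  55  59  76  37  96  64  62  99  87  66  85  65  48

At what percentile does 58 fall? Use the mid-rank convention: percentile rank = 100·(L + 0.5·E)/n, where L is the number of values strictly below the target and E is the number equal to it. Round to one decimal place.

34.1

Sorted: 37, 48, 51, 53, 54, 55, 57, 58, 59, 62, 64, 65, 66, 74, 76, 76, 84, 85, 87, 91, 96, 99.
Count below 58: L = 7; count equal: E = 1; n = 22.
Percentile rank = 100·(7 + 0.5·1)/22 = 100·7.5/22 = 34.09.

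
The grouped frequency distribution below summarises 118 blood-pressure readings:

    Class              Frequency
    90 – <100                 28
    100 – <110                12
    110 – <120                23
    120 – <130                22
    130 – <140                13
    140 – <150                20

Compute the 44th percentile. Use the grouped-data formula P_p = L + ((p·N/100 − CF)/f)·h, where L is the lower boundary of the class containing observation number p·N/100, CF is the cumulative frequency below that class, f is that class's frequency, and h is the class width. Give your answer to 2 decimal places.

N = 118; target position k = 44/100 · 118 = 51.92.
Cumulative frequencies: 28, 40, 63, 85, 98, 118.
Observation 51.92 falls in the class 110 – <120.
L = 110, CF = 40, f = 23, h = 10.
P44 = 110 + ((51.92 − 40)/23)·10 = 110 + 5.18261 = 115.183.

115.18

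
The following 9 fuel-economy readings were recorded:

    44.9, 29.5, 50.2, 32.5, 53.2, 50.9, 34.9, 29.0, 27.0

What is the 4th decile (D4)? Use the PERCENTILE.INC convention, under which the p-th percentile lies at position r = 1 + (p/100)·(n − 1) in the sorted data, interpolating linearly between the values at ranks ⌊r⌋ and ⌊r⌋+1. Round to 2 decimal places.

Sorted: 27.0, 29.0, 29.5, 32.5, 34.9, 44.9, 50.2, 50.9, 53.2.
n = 9.
r = 1 + (40/100)·(9 − 1) = 1 + 3.2 = 4.2.
Rank 4 is 32.5 and rank 5 is 34.9.
Interpolate: 32.5 + 0.2·(34.9 − 32.5) = 32.5 + 0.2·2.4 = 32.98.

32.98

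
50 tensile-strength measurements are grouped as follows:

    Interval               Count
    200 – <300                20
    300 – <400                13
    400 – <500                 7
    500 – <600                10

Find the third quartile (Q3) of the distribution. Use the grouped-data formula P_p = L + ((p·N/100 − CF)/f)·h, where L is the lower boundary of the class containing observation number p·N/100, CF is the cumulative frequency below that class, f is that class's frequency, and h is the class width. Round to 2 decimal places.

N = 50; target position k = 75/100 · 50 = 37.5.
Cumulative frequencies: 20, 33, 40, 50.
Observation 37.5 falls in the class 400 – <500.
L = 400, CF = 33, f = 7, h = 100.
P75 = 400 + ((37.5 − 33)/7)·100 = 400 + 64.2857 = 464.286.

464.29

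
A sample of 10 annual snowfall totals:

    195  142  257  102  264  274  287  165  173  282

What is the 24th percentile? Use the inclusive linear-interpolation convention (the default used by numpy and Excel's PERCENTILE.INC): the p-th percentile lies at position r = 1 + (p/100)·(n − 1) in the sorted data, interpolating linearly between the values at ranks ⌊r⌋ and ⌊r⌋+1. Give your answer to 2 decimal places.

166.28

Sorted: 102, 142, 165, 173, 195, 257, 264, 274, 282, 287.
n = 10.
r = 1 + (24/100)·(10 − 1) = 1 + 2.16 = 3.16.
Rank 3 is 165 and rank 4 is 173.
Interpolate: 165 + 0.16·(173 − 165) = 165 + 0.16·8 = 166.28.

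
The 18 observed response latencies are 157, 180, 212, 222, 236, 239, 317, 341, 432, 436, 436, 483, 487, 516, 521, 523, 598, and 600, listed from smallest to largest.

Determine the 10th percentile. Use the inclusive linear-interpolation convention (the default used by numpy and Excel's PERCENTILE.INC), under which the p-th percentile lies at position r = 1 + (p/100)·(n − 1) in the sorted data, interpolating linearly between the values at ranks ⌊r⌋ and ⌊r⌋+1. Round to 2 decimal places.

n = 18.
r = 1 + (10/100)·(18 − 1) = 1 + 1.7 = 2.7.
Rank 2 is 180 and rank 3 is 212.
Interpolate: 180 + 0.7·(212 − 180) = 180 + 0.7·32 = 202.4.

202.40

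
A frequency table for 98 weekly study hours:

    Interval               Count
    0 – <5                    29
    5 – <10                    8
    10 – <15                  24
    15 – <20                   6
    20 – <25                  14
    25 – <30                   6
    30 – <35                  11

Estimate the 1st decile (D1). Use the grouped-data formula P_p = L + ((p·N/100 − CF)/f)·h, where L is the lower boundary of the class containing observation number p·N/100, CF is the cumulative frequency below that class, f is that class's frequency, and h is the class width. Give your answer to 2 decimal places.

1.69

N = 98; target position k = 10/100 · 98 = 9.8.
Cumulative frequencies: 29, 37, 61, 67, 81, 87, 98.
Observation 9.8 falls in the class 0 – <5.
L = 0, CF = 0, f = 29, h = 5.
P10 = 0 + ((9.8 − 0)/29)·5 = 0 + 1.68966 = 1.68966.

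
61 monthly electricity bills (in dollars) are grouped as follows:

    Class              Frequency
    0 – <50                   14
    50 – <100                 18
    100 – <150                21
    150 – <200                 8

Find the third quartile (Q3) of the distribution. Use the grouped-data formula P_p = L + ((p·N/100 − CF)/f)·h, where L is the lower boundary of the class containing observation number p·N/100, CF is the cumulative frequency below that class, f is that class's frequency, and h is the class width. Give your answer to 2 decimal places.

132.74

N = 61; target position k = 75/100 · 61 = 45.75.
Cumulative frequencies: 14, 32, 53, 61.
Observation 45.75 falls in the class 100 – <150.
L = 100, CF = 32, f = 21, h = 50.
P75 = 100 + ((45.75 − 32)/21)·50 = 100 + 32.7381 = 132.738.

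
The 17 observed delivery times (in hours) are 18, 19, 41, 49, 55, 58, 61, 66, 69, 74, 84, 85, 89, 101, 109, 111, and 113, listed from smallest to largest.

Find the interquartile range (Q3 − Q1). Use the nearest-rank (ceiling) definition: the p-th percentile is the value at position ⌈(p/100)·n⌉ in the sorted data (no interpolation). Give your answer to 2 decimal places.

n = 17.
P25: rank ⌈25/100·17⌉ = 5 → 55.
P75: rank ⌈75/100·17⌉ = 13 → 89.
Difference: 89 − 55 = 34.

34.00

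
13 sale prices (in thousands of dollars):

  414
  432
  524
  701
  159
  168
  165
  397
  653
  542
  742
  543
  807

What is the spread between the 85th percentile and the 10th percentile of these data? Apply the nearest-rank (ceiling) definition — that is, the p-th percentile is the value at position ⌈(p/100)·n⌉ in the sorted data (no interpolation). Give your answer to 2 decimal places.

577.00

Sorted: 159, 165, 168, 397, 414, 432, 524, 542, 543, 653, 701, 742, 807.
n = 13.
P10: rank ⌈10/100·13⌉ = 2 → 165.
P85: rank ⌈85/100·13⌉ = 12 → 742.
Difference: 742 − 165 = 577.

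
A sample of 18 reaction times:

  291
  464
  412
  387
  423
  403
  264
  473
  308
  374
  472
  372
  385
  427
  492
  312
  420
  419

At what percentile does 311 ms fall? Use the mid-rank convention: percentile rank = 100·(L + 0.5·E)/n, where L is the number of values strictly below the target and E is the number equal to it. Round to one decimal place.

16.7

Sorted: 264, 291, 308, 312, 372, 374, 385, 387, 403, 412, 419, 420, 423, 427, 464, 472, 473, 492.
Count below 311: L = 3; count equal: E = 0; n = 18.
Percentile rank = 100·(3 + 0.5·0)/18 = 100·3/18 = 16.67.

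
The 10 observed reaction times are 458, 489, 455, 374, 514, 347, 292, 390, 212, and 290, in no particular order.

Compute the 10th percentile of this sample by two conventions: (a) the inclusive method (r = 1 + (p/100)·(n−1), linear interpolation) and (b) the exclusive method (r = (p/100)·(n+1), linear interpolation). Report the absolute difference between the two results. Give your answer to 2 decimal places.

62.40

Sorted: 212, 290, 292, 347, 374, 390, 455, 458, 489, 514.
n = 10.
(a) r = 1.9; between ranks 1 (212) and 2 (290): 282.2.
(b) r = 1.1; between ranks 1 (212) and 2 (290): 219.8.
|282.2 − 219.8| = 62.4.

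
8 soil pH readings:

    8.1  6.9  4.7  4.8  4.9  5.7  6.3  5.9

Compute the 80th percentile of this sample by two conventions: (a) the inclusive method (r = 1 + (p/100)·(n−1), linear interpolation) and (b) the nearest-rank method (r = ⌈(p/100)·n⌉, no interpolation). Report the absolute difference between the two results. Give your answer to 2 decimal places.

0.24

Sorted: 4.7, 4.8, 4.9, 5.7, 5.9, 6.3, 6.9, 8.1.
n = 8.
(a) r = 6.6; between ranks 6 (6.3) and 7 (6.9): 6.66.
(b) the nearest-rank method: rank 7 → 6.9.
|6.66 − 6.9| = 0.24.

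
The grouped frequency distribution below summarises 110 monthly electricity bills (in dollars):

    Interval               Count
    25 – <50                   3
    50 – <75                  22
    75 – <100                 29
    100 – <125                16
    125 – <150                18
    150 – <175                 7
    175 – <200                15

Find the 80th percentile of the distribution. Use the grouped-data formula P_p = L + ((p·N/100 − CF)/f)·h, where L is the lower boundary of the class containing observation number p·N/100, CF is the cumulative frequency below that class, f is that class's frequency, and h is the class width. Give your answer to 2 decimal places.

150.00

N = 110; target position k = 80/100 · 110 = 88.
Cumulative frequencies: 3, 25, 54, 70, 88, 95, 110.
Observation 88 falls in the class 125 – <150.
L = 125, CF = 70, f = 18, h = 25.
P80 = 125 + ((88 − 70)/18)·25 = 125 + 25 = 150.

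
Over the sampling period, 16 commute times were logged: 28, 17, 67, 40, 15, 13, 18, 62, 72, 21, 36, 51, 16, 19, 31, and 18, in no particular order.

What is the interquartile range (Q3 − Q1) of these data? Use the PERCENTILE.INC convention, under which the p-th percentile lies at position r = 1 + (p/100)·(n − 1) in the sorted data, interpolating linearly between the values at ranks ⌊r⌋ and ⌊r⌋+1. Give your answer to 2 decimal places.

Sorted: 13, 15, 16, 17, 18, 18, 19, 21, 28, 31, 36, 40, 51, 62, 67, 72.
n = 16.
P25: r = 4.75; ranks 4–5 are 17, 18; interpolating gives 17.75.
P75: r = 12.25; ranks 12–13 are 40, 51; interpolating gives 42.75.
Difference: 42.75 − 17.75 = 25.

25.00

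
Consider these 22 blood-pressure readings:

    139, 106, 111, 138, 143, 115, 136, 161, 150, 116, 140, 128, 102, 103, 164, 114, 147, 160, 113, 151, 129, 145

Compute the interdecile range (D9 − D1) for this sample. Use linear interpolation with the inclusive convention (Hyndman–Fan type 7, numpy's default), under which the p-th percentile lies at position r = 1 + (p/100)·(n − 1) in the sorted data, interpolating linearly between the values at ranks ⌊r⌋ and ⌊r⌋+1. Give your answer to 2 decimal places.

52.60

Sorted: 102, 103, 106, 111, 113, 114, 115, 116, 128, 129, 136, 138, 139, 140, 143, 145, 147, 150, 151, 160, 161, 164.
n = 22.
P10: r = 3.1; ranks 3–4 are 106, 111; interpolating gives 106.5.
P90: r = 19.9; ranks 19–20 are 151, 160; interpolating gives 159.1.
Difference: 159.1 − 106.5 = 52.6.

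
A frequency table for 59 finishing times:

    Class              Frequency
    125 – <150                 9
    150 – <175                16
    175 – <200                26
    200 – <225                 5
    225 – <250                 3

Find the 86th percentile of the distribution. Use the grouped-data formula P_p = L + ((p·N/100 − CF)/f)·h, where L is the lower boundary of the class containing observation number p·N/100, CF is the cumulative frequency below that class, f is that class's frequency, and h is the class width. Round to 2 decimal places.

N = 59; target position k = 86/100 · 59 = 50.74.
Cumulative frequencies: 9, 25, 51, 56, 59.
Observation 50.74 falls in the class 175 – <200.
L = 175, CF = 25, f = 26, h = 25.
P86 = 175 + ((50.74 − 25)/26)·25 = 175 + 24.75 = 199.75.

199.75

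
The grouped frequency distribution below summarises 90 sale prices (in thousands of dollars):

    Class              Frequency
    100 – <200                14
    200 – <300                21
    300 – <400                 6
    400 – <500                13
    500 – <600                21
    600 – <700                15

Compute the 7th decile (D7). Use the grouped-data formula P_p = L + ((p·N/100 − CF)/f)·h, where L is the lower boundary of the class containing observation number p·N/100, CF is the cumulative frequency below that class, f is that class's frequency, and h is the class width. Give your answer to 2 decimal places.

N = 90; target position k = 70/100 · 90 = 63.
Cumulative frequencies: 14, 35, 41, 54, 75, 90.
Observation 63 falls in the class 500 – <600.
L = 500, CF = 54, f = 21, h = 100.
P70 = 500 + ((63 − 54)/21)·100 = 500 + 42.8571 = 542.857.

542.86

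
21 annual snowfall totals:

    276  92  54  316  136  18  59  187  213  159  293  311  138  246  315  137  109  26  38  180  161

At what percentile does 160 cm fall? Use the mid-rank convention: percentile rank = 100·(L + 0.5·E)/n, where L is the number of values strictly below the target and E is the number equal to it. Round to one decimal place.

52.4

Sorted: 18, 26, 38, 54, 59, 92, 109, 136, 137, 138, 159, 161, 180, 187, 213, 246, 276, 293, 311, 315, 316.
Count below 160: L = 11; count equal: E = 0; n = 21.
Percentile rank = 100·(11 + 0.5·0)/21 = 100·11/21 = 52.38.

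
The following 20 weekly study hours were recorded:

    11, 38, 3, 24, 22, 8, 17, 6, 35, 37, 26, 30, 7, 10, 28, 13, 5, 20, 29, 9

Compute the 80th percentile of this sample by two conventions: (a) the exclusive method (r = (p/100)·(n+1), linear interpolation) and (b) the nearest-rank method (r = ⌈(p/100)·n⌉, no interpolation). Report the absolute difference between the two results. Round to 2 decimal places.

0.80

Sorted: 3, 5, 6, 7, 8, 9, 10, 11, 13, 17, 20, 22, 24, 26, 28, 29, 30, 35, 37, 38.
n = 20.
(a) r = 16.8; between ranks 16 (29) and 17 (30): 29.8.
(b) the nearest-rank method: rank 16 → 29.
|29.8 − 29| = 0.8.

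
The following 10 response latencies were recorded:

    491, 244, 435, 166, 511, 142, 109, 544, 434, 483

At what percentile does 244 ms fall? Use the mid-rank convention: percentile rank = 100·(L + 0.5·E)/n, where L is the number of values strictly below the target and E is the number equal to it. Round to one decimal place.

35.0

Sorted: 109, 142, 166, 244, 434, 435, 483, 491, 511, 544.
Count below 244: L = 3; count equal: E = 1; n = 10.
Percentile rank = 100·(3 + 0.5·1)/10 = 100·3.5/10 = 35.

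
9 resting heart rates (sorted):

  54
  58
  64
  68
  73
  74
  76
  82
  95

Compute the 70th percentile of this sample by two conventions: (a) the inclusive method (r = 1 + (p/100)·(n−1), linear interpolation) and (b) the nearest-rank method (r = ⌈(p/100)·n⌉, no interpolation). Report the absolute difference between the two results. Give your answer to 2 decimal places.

n = 9.
(a) r = 6.6; between ranks 6 (74) and 7 (76): 75.2.
(b) the nearest-rank method: rank 7 → 76.
|75.2 − 76| = 0.8.

0.80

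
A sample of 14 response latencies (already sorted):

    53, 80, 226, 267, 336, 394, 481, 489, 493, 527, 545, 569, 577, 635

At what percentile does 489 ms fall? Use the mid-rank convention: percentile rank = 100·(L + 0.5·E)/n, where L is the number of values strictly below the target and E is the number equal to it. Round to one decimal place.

Count below 489: L = 7; count equal: E = 1; n = 14.
Percentile rank = 100·(7 + 0.5·1)/14 = 100·7.5/14 = 53.57.

53.6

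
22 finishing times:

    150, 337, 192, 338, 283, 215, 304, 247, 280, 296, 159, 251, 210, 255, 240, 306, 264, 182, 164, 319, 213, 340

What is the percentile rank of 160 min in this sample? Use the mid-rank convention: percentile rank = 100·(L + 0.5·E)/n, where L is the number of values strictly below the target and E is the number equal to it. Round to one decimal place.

9.1

Sorted: 150, 159, 164, 182, 192, 210, 213, 215, 240, 247, 251, 255, 264, 280, 283, 296, 304, 306, 319, 337, 338, 340.
Count below 160: L = 2; count equal: E = 0; n = 22.
Percentile rank = 100·(2 + 0.5·0)/22 = 100·2/22 = 9.091.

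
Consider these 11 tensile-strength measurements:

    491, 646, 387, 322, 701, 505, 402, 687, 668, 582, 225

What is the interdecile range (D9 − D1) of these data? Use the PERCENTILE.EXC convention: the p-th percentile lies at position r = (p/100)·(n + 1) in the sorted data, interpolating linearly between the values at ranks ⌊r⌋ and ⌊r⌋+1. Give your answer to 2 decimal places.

453.80

Sorted: 225, 322, 387, 402, 491, 505, 582, 646, 668, 687, 701.
n = 11.
P10: r = 1.2; ranks 1–2 are 225, 322; interpolating gives 244.4.
P90: r = 10.8; ranks 10–11 are 687, 701; interpolating gives 698.2.
Difference: 698.2 − 244.4 = 453.8.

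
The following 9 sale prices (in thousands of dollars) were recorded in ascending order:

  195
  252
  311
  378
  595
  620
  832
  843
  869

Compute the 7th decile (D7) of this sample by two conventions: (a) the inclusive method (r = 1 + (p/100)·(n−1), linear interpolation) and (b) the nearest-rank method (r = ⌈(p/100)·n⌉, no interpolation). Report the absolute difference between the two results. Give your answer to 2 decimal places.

n = 9.
(a) r = 6.6; between ranks 6 (620) and 7 (832): 747.2.
(b) the nearest-rank method: rank 7 → 832.
|747.2 − 832| = 84.8.

84.80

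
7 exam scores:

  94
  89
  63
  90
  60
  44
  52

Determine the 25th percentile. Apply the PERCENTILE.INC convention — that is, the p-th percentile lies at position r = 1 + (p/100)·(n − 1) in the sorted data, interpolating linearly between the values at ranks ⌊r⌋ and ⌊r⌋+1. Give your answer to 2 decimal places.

56.00

Sorted: 44, 52, 60, 63, 89, 90, 94.
n = 7.
r = 1 + (25/100)·(7 − 1) = 1 + 1.5 = 2.5.
Rank 2 is 52 and rank 3 is 60.
Interpolate: 52 + 0.5·(60 − 52) = 52 + 0.5·8 = 56.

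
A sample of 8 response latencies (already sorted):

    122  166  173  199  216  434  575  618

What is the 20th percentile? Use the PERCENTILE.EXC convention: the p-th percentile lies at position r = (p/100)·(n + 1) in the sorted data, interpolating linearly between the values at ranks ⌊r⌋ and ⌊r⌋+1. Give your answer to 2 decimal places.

157.20

n = 8.
r = (20/100)·(8 + 1) = 1.8.
Rank 1 is 122 and rank 2 is 166.
Interpolate: 122 + 0.8·(166 − 122) = 122 + 0.8·44 = 157.2.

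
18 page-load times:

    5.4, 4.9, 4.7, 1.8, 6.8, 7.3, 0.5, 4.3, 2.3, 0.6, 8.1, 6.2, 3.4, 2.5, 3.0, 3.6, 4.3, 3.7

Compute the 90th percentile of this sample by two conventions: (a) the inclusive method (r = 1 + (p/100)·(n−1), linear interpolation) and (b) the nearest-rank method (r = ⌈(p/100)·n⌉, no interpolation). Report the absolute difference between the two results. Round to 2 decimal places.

0.35

Sorted: 0.5, 0.6, 1.8, 2.3, 2.5, 3.0, 3.4, 3.6, 3.7, 4.3, 4.3, 4.7, 4.9, 5.4, 6.2, 6.8, 7.3, 8.1.
n = 18.
(a) r = 16.3; between ranks 16 (6.8) and 17 (7.3): 6.95.
(b) the nearest-rank method: rank 17 → 7.3.
|6.95 − 7.3| = 0.35.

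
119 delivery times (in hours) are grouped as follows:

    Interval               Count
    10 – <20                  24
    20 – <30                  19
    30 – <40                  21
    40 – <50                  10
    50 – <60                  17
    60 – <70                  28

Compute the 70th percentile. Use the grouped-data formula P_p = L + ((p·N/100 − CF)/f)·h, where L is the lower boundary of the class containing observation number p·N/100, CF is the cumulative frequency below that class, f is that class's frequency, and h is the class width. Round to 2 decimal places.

N = 119; target position k = 70/100 · 119 = 83.3.
Cumulative frequencies: 24, 43, 64, 74, 91, 119.
Observation 83.3 falls in the class 50 – <60.
L = 50, CF = 74, f = 17, h = 10.
P70 = 50 + ((83.3 − 74)/17)·10 = 50 + 5.47059 = 55.4706.

55.47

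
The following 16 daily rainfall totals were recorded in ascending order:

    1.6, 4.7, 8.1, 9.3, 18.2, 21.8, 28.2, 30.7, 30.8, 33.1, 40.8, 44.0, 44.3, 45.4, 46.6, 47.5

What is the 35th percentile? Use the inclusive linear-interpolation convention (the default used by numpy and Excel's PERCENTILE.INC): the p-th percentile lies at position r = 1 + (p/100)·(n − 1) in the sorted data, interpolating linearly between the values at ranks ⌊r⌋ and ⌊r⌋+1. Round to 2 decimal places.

23.40

n = 16.
r = 1 + (35/100)·(16 − 1) = 1 + 5.25 = 6.25.
Rank 6 is 21.8 and rank 7 is 28.2.
Interpolate: 21.8 + 0.25·(28.2 − 21.8) = 21.8 + 0.25·6.4 = 23.4.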